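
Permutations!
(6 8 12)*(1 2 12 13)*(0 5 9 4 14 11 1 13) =(0 5 9 4 14 11 1 2 12 6 8) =[5, 2, 12, 3, 14, 9, 8, 7, 0, 4, 10, 1, 6, 13, 11]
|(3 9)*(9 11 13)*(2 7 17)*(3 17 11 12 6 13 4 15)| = |(2 7 11 4 15 3 12 6 13 9 17)| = 11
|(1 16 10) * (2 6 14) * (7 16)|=|(1 7 16 10)(2 6 14)|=12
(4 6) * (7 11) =[0, 1, 2, 3, 6, 5, 4, 11, 8, 9, 10, 7] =(4 6)(7 11)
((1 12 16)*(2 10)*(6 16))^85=((1 12 6 16)(2 10))^85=(1 12 6 16)(2 10)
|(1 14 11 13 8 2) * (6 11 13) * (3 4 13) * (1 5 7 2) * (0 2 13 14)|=42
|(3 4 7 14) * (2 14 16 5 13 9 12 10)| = 11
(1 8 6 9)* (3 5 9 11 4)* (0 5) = [5, 8, 2, 0, 3, 9, 11, 7, 6, 1, 10, 4] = (0 5 9 1 8 6 11 4 3)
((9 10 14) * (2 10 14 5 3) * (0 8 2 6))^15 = (0 8 2 10 5 3 6)(9 14)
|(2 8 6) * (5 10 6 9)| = 6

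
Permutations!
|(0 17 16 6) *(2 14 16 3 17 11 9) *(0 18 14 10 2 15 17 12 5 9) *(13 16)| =30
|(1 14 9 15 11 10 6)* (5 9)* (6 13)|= |(1 14 5 9 15 11 10 13 6)|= 9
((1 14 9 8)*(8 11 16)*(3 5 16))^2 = (1 9 3 16)(5 8 14 11) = ((1 14 9 11 3 5 16 8))^2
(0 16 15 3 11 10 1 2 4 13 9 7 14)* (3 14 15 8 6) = [16, 2, 4, 11, 13, 5, 3, 15, 6, 7, 1, 10, 12, 9, 0, 14, 8] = (0 16 8 6 3 11 10 1 2 4 13 9 7 15 14)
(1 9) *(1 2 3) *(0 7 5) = [7, 9, 3, 1, 4, 0, 6, 5, 8, 2] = (0 7 5)(1 9 2 3)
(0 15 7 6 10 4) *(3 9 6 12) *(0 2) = (0 15 7 12 3 9 6 10 4 2) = [15, 1, 0, 9, 2, 5, 10, 12, 8, 6, 4, 11, 3, 13, 14, 7]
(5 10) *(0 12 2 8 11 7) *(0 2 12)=(12)(2 8 11 7)(5 10)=[0, 1, 8, 3, 4, 10, 6, 2, 11, 9, 5, 7, 12]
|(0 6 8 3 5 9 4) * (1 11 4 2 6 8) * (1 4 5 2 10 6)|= |(0 8 3 2 1 11 5 9 10 6 4)|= 11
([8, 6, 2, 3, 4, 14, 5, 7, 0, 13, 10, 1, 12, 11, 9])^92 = (1 6 5 14 9 13 11)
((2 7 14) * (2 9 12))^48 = ((2 7 14 9 12))^48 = (2 9 7 12 14)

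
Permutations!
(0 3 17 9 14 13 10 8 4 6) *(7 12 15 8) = (0 3 17 9 14 13 10 7 12 15 8 4 6) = [3, 1, 2, 17, 6, 5, 0, 12, 4, 14, 7, 11, 15, 10, 13, 8, 16, 9]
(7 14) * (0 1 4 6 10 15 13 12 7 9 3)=(0 1 4 6 10 15 13 12 7 14 9 3)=[1, 4, 2, 0, 6, 5, 10, 14, 8, 3, 15, 11, 7, 12, 9, 13]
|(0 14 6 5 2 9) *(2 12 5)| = |(0 14 6 2 9)(5 12)| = 10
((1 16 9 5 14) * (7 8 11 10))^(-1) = ((1 16 9 5 14)(7 8 11 10))^(-1) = (1 14 5 9 16)(7 10 11 8)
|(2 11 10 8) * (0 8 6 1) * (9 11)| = 8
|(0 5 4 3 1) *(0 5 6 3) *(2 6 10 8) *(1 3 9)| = 9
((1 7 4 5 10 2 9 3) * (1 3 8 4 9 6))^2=((1 7 9 8 4 5 10 2 6))^2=(1 9 4 10 6 7 8 5 2)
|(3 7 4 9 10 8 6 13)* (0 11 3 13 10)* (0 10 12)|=10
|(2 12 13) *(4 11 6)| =3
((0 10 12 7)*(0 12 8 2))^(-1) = ((0 10 8 2)(7 12))^(-1) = (0 2 8 10)(7 12)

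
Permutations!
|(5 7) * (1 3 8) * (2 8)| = |(1 3 2 8)(5 7)| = 4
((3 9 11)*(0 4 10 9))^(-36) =((0 4 10 9 11 3))^(-36) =(11)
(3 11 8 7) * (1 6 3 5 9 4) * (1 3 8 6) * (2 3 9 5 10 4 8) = (2 3 11 6)(4 9 8 7 10) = [0, 1, 3, 11, 9, 5, 2, 10, 7, 8, 4, 6]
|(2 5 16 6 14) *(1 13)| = 10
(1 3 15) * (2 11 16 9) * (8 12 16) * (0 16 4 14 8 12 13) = (0 16 9 2 11 12 4 14 8 13)(1 3 15) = [16, 3, 11, 15, 14, 5, 6, 7, 13, 2, 10, 12, 4, 0, 8, 1, 9]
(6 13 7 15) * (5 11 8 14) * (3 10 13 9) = (3 10 13 7 15 6 9)(5 11 8 14) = [0, 1, 2, 10, 4, 11, 9, 15, 14, 3, 13, 8, 12, 7, 5, 6]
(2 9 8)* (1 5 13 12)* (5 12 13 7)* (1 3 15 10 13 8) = (1 12 3 15 10 13 8 2 9)(5 7) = [0, 12, 9, 15, 4, 7, 6, 5, 2, 1, 13, 11, 3, 8, 14, 10]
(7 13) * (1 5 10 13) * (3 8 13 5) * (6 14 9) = [0, 3, 2, 8, 4, 10, 14, 1, 13, 6, 5, 11, 12, 7, 9] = (1 3 8 13 7)(5 10)(6 14 9)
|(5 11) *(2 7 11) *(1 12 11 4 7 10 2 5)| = |(1 12 11)(2 10)(4 7)| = 6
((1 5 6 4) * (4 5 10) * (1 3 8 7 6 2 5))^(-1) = ((1 10 4 3 8 7 6)(2 5))^(-1) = (1 6 7 8 3 4 10)(2 5)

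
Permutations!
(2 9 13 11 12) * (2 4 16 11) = (2 9 13)(4 16 11 12) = [0, 1, 9, 3, 16, 5, 6, 7, 8, 13, 10, 12, 4, 2, 14, 15, 11]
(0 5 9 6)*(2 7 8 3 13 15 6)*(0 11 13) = [5, 1, 7, 0, 4, 9, 11, 8, 3, 2, 10, 13, 12, 15, 14, 6] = (0 5 9 2 7 8 3)(6 11 13 15)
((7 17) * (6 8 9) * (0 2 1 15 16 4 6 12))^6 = ((0 2 1 15 16 4 6 8 9 12)(7 17))^6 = (17)(0 6 1 9 16)(2 8 15 12 4)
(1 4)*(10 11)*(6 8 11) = (1 4)(6 8 11 10) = [0, 4, 2, 3, 1, 5, 8, 7, 11, 9, 6, 10]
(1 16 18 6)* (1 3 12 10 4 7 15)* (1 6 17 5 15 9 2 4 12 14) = [0, 16, 4, 14, 7, 15, 3, 9, 8, 2, 12, 11, 10, 13, 1, 6, 18, 5, 17] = (1 16 18 17 5 15 6 3 14)(2 4 7 9)(10 12)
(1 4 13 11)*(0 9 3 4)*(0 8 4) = (0 9 3)(1 8 4 13 11) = [9, 8, 2, 0, 13, 5, 6, 7, 4, 3, 10, 1, 12, 11]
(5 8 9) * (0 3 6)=[3, 1, 2, 6, 4, 8, 0, 7, 9, 5]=(0 3 6)(5 8 9)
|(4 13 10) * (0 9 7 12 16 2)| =6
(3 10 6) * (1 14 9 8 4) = [0, 14, 2, 10, 1, 5, 3, 7, 4, 8, 6, 11, 12, 13, 9] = (1 14 9 8 4)(3 10 6)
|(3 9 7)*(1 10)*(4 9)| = |(1 10)(3 4 9 7)| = 4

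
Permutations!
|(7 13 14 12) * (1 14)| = 5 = |(1 14 12 7 13)|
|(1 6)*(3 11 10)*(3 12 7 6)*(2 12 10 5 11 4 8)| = |(1 3 4 8 2 12 7 6)(5 11)| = 8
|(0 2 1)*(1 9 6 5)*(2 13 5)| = |(0 13 5 1)(2 9 6)| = 12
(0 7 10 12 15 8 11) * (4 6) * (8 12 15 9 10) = (0 7 8 11)(4 6)(9 10 15 12) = [7, 1, 2, 3, 6, 5, 4, 8, 11, 10, 15, 0, 9, 13, 14, 12]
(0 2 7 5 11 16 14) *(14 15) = [2, 1, 7, 3, 4, 11, 6, 5, 8, 9, 10, 16, 12, 13, 0, 14, 15] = (0 2 7 5 11 16 15 14)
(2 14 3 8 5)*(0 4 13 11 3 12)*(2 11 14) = [4, 1, 2, 8, 13, 11, 6, 7, 5, 9, 10, 3, 0, 14, 12] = (0 4 13 14 12)(3 8 5 11)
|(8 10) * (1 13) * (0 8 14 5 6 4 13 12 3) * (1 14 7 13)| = 12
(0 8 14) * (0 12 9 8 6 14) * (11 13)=(0 6 14 12 9 8)(11 13)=[6, 1, 2, 3, 4, 5, 14, 7, 0, 8, 10, 13, 9, 11, 12]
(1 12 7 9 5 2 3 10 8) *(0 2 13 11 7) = (0 2 3 10 8 1 12)(5 13 11 7 9) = [2, 12, 3, 10, 4, 13, 6, 9, 1, 5, 8, 7, 0, 11]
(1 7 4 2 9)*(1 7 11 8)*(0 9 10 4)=(0 9 7)(1 11 8)(2 10 4)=[9, 11, 10, 3, 2, 5, 6, 0, 1, 7, 4, 8]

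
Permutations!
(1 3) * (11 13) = (1 3)(11 13) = [0, 3, 2, 1, 4, 5, 6, 7, 8, 9, 10, 13, 12, 11]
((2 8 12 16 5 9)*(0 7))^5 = ((0 7)(2 8 12 16 5 9))^5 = (0 7)(2 9 5 16 12 8)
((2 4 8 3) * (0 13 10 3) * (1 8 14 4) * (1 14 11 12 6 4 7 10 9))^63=(0 1 13 8 9)(2 10 14 3 7)(4 6 12 11)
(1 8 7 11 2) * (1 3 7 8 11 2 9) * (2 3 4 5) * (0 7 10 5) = (0 7 3 10 5 2 4)(1 11 9) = [7, 11, 4, 10, 0, 2, 6, 3, 8, 1, 5, 9]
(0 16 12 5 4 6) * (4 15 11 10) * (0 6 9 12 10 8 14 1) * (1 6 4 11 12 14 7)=(0 16 10 11 8 7 1)(4 9 14 6)(5 15 12)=[16, 0, 2, 3, 9, 15, 4, 1, 7, 14, 11, 8, 5, 13, 6, 12, 10]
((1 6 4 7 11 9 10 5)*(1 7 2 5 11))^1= (1 6 4 2 5 7)(9 10 11)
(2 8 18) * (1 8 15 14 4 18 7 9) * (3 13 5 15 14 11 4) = (1 8 7 9)(2 14 3 13 5 15 11 4 18) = [0, 8, 14, 13, 18, 15, 6, 9, 7, 1, 10, 4, 12, 5, 3, 11, 16, 17, 2]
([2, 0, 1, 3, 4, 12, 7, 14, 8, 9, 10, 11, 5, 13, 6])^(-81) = [0, 1, 2, 3, 4, 12, 6, 7, 8, 9, 10, 11, 5, 13, 14]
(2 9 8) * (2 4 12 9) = (4 12 9 8) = [0, 1, 2, 3, 12, 5, 6, 7, 4, 8, 10, 11, 9]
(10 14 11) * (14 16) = (10 16 14 11) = [0, 1, 2, 3, 4, 5, 6, 7, 8, 9, 16, 10, 12, 13, 11, 15, 14]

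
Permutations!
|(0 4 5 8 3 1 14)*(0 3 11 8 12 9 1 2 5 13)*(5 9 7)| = 30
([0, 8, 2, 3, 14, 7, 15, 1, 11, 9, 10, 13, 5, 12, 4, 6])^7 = [0, 1, 2, 3, 14, 5, 15, 7, 8, 9, 10, 11, 12, 13, 4, 6]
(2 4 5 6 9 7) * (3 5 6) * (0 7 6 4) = (0 7 2)(3 5)(6 9) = [7, 1, 0, 5, 4, 3, 9, 2, 8, 6]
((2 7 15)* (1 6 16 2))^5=(1 15 7 2 16 6)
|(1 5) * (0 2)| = 2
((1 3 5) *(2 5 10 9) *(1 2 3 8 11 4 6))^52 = (1 11 6 8 4)(3 10 9)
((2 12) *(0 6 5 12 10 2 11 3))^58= ((0 6 5 12 11 3)(2 10))^58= (0 11 5)(3 12 6)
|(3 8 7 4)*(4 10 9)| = |(3 8 7 10 9 4)| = 6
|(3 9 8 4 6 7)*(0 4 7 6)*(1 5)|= 4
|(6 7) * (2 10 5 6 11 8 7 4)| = 15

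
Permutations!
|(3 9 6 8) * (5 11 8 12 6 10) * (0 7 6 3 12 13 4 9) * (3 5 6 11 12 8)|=|(0 7 11 3)(4 9 10 6 13)(5 12)|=20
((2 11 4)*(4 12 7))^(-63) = ((2 11 12 7 4))^(-63) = (2 12 4 11 7)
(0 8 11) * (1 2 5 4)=[8, 2, 5, 3, 1, 4, 6, 7, 11, 9, 10, 0]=(0 8 11)(1 2 5 4)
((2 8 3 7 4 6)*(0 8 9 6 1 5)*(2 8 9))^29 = ((0 9 6 8 3 7 4 1 5))^29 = (0 6 3 4 5 9 8 7 1)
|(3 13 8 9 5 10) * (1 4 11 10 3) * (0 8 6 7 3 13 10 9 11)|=12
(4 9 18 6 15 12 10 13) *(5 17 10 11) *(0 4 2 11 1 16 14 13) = [4, 16, 11, 3, 9, 17, 15, 7, 8, 18, 0, 5, 1, 2, 13, 12, 14, 10, 6] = (0 4 9 18 6 15 12 1 16 14 13 2 11 5 17 10)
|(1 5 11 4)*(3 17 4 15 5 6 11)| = |(1 6 11 15 5 3 17 4)| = 8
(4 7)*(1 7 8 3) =[0, 7, 2, 1, 8, 5, 6, 4, 3] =(1 7 4 8 3)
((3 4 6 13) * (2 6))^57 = ((2 6 13 3 4))^57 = (2 13 4 6 3)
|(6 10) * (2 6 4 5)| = 5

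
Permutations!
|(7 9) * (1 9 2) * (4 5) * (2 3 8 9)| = |(1 2)(3 8 9 7)(4 5)| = 4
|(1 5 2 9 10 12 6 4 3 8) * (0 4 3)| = 18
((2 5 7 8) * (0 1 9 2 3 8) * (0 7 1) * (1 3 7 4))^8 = ((1 9 2 5 3 8 7 4))^8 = (9)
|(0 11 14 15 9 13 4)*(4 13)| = |(0 11 14 15 9 4)| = 6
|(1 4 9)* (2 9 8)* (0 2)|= 6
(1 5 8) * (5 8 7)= (1 8)(5 7)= [0, 8, 2, 3, 4, 7, 6, 5, 1]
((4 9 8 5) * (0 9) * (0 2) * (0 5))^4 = (0 9 8)(2 5 4)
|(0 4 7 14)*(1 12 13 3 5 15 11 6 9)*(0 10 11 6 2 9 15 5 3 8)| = 12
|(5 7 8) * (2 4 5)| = 5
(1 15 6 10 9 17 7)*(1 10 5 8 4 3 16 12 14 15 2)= (1 2)(3 16 12 14 15 6 5 8 4)(7 10 9 17)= [0, 2, 1, 16, 3, 8, 5, 10, 4, 17, 9, 11, 14, 13, 15, 6, 12, 7]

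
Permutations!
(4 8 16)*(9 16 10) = (4 8 10 9 16) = [0, 1, 2, 3, 8, 5, 6, 7, 10, 16, 9, 11, 12, 13, 14, 15, 4]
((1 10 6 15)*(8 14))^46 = (1 6)(10 15)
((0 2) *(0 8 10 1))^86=((0 2 8 10 1))^86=(0 2 8 10 1)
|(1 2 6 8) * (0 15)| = 4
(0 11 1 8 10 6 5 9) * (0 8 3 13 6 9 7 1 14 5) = (0 11 14 5 7 1 3 13 6)(8 10 9) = [11, 3, 2, 13, 4, 7, 0, 1, 10, 8, 9, 14, 12, 6, 5]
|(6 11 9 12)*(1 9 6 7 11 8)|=|(1 9 12 7 11 6 8)|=7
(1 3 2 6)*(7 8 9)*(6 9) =(1 3 2 9 7 8 6) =[0, 3, 9, 2, 4, 5, 1, 8, 6, 7]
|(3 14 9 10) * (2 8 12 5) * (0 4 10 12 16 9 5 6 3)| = 9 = |(0 4 10)(2 8 16 9 12 6 3 14 5)|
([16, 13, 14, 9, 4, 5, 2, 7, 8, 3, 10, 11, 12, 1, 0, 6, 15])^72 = [0, 1, 2, 3, 4, 5, 6, 7, 8, 9, 10, 11, 12, 13, 14, 15, 16]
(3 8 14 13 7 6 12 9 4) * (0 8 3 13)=(0 8 14)(4 13 7 6 12 9)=[8, 1, 2, 3, 13, 5, 12, 6, 14, 4, 10, 11, 9, 7, 0]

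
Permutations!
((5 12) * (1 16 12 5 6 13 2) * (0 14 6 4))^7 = ((0 14 6 13 2 1 16 12 4))^7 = (0 12 1 13 14 4 16 2 6)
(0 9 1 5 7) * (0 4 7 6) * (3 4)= (0 9 1 5 6)(3 4 7)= [9, 5, 2, 4, 7, 6, 0, 3, 8, 1]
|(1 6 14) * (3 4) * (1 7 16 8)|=6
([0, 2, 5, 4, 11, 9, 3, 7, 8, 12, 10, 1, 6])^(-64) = (1 11 4 3 6 12 9 5 2)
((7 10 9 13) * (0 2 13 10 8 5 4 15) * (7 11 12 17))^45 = ((0 2 13 11 12 17 7 8 5 4 15)(9 10))^45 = (0 2 13 11 12 17 7 8 5 4 15)(9 10)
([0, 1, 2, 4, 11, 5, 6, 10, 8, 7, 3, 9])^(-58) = [0, 1, 2, 11, 9, 5, 6, 3, 8, 10, 4, 7]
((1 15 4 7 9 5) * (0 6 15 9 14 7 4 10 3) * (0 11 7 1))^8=((0 6 15 10 3 11 7 14 1 9 5))^8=(0 1 11 15 5 14 3 6 9 7 10)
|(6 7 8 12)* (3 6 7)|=6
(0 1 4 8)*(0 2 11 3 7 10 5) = [1, 4, 11, 7, 8, 0, 6, 10, 2, 9, 5, 3] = (0 1 4 8 2 11 3 7 10 5)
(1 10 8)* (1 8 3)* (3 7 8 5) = (1 10 7 8 5 3) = [0, 10, 2, 1, 4, 3, 6, 8, 5, 9, 7]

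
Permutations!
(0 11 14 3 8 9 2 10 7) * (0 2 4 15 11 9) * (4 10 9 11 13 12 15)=(0 11 14 3 8)(2 9 10 7)(12 15 13)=[11, 1, 9, 8, 4, 5, 6, 2, 0, 10, 7, 14, 15, 12, 3, 13]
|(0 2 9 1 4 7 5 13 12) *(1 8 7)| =8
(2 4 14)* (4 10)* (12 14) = (2 10 4 12 14) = [0, 1, 10, 3, 12, 5, 6, 7, 8, 9, 4, 11, 14, 13, 2]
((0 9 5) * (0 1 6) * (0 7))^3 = ((0 9 5 1 6 7))^3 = (0 1)(5 7)(6 9)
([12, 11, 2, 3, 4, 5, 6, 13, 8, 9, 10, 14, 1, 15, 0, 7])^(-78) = [1, 14, 2, 3, 4, 5, 6, 7, 8, 9, 10, 0, 11, 13, 12, 15]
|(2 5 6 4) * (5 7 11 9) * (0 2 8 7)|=|(0 2)(4 8 7 11 9 5 6)|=14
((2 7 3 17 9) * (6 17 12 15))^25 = (2 7 3 12 15 6 17 9)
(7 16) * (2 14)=(2 14)(7 16)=[0, 1, 14, 3, 4, 5, 6, 16, 8, 9, 10, 11, 12, 13, 2, 15, 7]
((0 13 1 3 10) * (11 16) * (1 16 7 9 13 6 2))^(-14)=((0 6 2 1 3 10)(7 9 13 16 11))^(-14)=(0 3 2)(1 6 10)(7 9 13 16 11)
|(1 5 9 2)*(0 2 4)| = |(0 2 1 5 9 4)| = 6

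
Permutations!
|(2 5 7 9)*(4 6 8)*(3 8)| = 4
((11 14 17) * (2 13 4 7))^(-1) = (2 7 4 13)(11 17 14)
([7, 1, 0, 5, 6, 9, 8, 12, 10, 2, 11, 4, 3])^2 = (0 12 5 2 7 3 9)(4 8 11 6 10)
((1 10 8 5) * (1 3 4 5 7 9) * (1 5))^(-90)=(1 3 9 8)(4 5 7 10)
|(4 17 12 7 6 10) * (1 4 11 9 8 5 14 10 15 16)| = 24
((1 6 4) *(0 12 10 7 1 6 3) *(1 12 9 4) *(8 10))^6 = ((0 9 4 6 1 3)(7 12 8 10))^6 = (7 8)(10 12)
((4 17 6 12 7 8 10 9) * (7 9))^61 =((4 17 6 12 9)(7 8 10))^61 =(4 17 6 12 9)(7 8 10)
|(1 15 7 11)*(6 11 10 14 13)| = |(1 15 7 10 14 13 6 11)| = 8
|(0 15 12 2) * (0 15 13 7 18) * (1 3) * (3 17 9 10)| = 60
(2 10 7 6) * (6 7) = (2 10 6) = [0, 1, 10, 3, 4, 5, 2, 7, 8, 9, 6]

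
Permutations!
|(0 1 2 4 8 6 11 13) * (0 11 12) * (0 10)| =|(0 1 2 4 8 6 12 10)(11 13)| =8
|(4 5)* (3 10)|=|(3 10)(4 5)|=2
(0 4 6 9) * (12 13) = (0 4 6 9)(12 13) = [4, 1, 2, 3, 6, 5, 9, 7, 8, 0, 10, 11, 13, 12]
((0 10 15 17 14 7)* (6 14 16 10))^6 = ((0 6 14 7)(10 15 17 16))^6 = (0 14)(6 7)(10 17)(15 16)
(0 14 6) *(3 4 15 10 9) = (0 14 6)(3 4 15 10 9) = [14, 1, 2, 4, 15, 5, 0, 7, 8, 3, 9, 11, 12, 13, 6, 10]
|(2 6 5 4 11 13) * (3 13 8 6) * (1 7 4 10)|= 24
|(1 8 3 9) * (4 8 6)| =6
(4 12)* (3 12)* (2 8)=[0, 1, 8, 12, 3, 5, 6, 7, 2, 9, 10, 11, 4]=(2 8)(3 12 4)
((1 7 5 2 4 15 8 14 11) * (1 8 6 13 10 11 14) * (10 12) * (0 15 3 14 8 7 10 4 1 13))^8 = (0 6 15)(1 11 5)(2 10 7)(3 8 12)(4 14 13)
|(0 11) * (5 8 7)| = |(0 11)(5 8 7)| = 6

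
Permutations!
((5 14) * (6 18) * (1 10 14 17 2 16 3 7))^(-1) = ((1 10 14 5 17 2 16 3 7)(6 18))^(-1) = (1 7 3 16 2 17 5 14 10)(6 18)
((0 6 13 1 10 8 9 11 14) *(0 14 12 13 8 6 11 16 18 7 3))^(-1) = ((0 11 12 13 1 10 6 8 9 16 18 7 3))^(-1) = (0 3 7 18 16 9 8 6 10 1 13 12 11)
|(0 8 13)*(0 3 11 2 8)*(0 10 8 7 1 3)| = |(0 10 8 13)(1 3 11 2 7)| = 20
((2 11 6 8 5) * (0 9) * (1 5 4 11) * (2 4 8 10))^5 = ((0 9)(1 5 4 11 6 10 2))^5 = (0 9)(1 10 11 5 2 6 4)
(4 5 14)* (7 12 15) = [0, 1, 2, 3, 5, 14, 6, 12, 8, 9, 10, 11, 15, 13, 4, 7] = (4 5 14)(7 12 15)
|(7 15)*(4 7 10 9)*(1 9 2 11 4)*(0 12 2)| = 8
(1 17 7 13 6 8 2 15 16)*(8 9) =[0, 17, 15, 3, 4, 5, 9, 13, 2, 8, 10, 11, 12, 6, 14, 16, 1, 7] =(1 17 7 13 6 9 8 2 15 16)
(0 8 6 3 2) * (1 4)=[8, 4, 0, 2, 1, 5, 3, 7, 6]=(0 8 6 3 2)(1 4)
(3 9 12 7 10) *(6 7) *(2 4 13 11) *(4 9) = (2 9 12 6 7 10 3 4 13 11) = [0, 1, 9, 4, 13, 5, 7, 10, 8, 12, 3, 2, 6, 11]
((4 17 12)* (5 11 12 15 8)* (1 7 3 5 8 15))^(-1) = (1 17 4 12 11 5 3 7)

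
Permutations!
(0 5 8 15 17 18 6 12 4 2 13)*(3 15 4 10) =[5, 1, 13, 15, 2, 8, 12, 7, 4, 9, 3, 11, 10, 0, 14, 17, 16, 18, 6] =(0 5 8 4 2 13)(3 15 17 18 6 12 10)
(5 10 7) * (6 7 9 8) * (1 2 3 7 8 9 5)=(1 2 3 7)(5 10)(6 8)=[0, 2, 3, 7, 4, 10, 8, 1, 6, 9, 5]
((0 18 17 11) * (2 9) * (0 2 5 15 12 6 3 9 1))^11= (0 1 2 11 17 18)(3 6 12 15 5 9)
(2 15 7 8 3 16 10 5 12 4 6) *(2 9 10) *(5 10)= [0, 1, 15, 16, 6, 12, 9, 8, 3, 5, 10, 11, 4, 13, 14, 7, 2]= (2 15 7 8 3 16)(4 6 9 5 12)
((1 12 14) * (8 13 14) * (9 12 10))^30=((1 10 9 12 8 13 14))^30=(1 9 8 14 10 12 13)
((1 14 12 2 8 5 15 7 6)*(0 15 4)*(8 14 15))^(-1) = (0 4 5 8)(1 6 7 15)(2 12 14) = ((0 8 5 4)(1 15 7 6)(2 14 12))^(-1)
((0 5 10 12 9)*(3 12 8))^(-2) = (0 12 8 5 9 3 10) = ((0 5 10 8 3 12 9))^(-2)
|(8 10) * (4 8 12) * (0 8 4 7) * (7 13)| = 6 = |(0 8 10 12 13 7)|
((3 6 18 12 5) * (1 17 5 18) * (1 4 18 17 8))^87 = (1 8)(3 18 5 4 17 6 12)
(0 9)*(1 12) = [9, 12, 2, 3, 4, 5, 6, 7, 8, 0, 10, 11, 1] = (0 9)(1 12)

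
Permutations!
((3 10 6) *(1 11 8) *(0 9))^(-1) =(0 9)(1 8 11)(3 6 10)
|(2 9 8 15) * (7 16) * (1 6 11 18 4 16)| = |(1 6 11 18 4 16 7)(2 9 8 15)| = 28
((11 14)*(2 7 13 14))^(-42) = (2 14 7 11 13)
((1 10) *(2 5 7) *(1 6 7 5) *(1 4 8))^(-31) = ((1 10 6 7 2 4 8))^(-31) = (1 2 10 4 6 8 7)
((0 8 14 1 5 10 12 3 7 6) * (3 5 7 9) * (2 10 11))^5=(0 6 7 1 14 8)(3 9)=((0 8 14 1 7 6)(2 10 12 5 11)(3 9))^5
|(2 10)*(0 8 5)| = 6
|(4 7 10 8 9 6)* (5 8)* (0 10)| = 8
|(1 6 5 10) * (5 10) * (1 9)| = 4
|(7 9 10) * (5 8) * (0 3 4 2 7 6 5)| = 10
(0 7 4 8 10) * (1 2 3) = (0 7 4 8 10)(1 2 3) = [7, 2, 3, 1, 8, 5, 6, 4, 10, 9, 0]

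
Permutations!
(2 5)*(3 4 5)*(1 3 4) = (1 3)(2 4 5) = [0, 3, 4, 1, 5, 2]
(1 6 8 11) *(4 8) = (1 6 4 8 11) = [0, 6, 2, 3, 8, 5, 4, 7, 11, 9, 10, 1]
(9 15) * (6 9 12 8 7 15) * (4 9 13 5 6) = (4 9)(5 6 13)(7 15 12 8) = [0, 1, 2, 3, 9, 6, 13, 15, 7, 4, 10, 11, 8, 5, 14, 12]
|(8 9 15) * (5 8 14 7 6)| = |(5 8 9 15 14 7 6)| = 7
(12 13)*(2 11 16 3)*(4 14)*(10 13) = (2 11 16 3)(4 14)(10 13 12) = [0, 1, 11, 2, 14, 5, 6, 7, 8, 9, 13, 16, 10, 12, 4, 15, 3]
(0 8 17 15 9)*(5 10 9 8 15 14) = (0 15 8 17 14 5 10 9) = [15, 1, 2, 3, 4, 10, 6, 7, 17, 0, 9, 11, 12, 13, 5, 8, 16, 14]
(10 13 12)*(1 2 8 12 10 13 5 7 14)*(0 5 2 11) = (0 5 7 14 1 11)(2 8 12 13 10) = [5, 11, 8, 3, 4, 7, 6, 14, 12, 9, 2, 0, 13, 10, 1]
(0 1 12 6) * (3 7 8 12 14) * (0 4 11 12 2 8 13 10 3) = (0 1 14)(2 8)(3 7 13 10)(4 11 12 6) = [1, 14, 8, 7, 11, 5, 4, 13, 2, 9, 3, 12, 6, 10, 0]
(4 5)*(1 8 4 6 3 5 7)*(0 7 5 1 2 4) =(0 7 2 4 5 6 3 1 8) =[7, 8, 4, 1, 5, 6, 3, 2, 0]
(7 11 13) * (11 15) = (7 15 11 13) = [0, 1, 2, 3, 4, 5, 6, 15, 8, 9, 10, 13, 12, 7, 14, 11]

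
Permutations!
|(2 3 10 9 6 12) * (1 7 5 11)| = 12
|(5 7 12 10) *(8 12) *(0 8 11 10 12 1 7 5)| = |(12)(0 8 1 7 11 10)| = 6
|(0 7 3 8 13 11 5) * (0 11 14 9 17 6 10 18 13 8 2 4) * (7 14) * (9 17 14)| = |(0 9 14 17 6 10 18 13 7 3 2 4)(5 11)| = 12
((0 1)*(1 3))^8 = (0 1 3)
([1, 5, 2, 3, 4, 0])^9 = (5)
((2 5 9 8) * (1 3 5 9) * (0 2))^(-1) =((0 2 9 8)(1 3 5))^(-1) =(0 8 9 2)(1 5 3)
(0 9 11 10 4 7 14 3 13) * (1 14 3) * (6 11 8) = (0 9 8 6 11 10 4 7 3 13)(1 14) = [9, 14, 2, 13, 7, 5, 11, 3, 6, 8, 4, 10, 12, 0, 1]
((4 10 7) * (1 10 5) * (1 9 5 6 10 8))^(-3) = (1 8)(4 6 10 7)(5 9)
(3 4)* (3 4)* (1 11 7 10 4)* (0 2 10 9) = (0 2 10 4 1 11 7 9) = [2, 11, 10, 3, 1, 5, 6, 9, 8, 0, 4, 7]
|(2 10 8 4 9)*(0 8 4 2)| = |(0 8 2 10 4 9)| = 6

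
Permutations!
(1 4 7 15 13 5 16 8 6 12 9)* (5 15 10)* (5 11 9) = (1 4 7 10 11 9)(5 16 8 6 12)(13 15) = [0, 4, 2, 3, 7, 16, 12, 10, 6, 1, 11, 9, 5, 15, 14, 13, 8]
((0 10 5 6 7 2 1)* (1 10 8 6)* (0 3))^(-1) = ((0 8 6 7 2 10 5 1 3))^(-1) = (0 3 1 5 10 2 7 6 8)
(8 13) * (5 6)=(5 6)(8 13)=[0, 1, 2, 3, 4, 6, 5, 7, 13, 9, 10, 11, 12, 8]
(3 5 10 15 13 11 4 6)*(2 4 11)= [0, 1, 4, 5, 6, 10, 3, 7, 8, 9, 15, 11, 12, 2, 14, 13]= (2 4 6 3 5 10 15 13)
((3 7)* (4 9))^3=(3 7)(4 9)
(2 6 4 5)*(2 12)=[0, 1, 6, 3, 5, 12, 4, 7, 8, 9, 10, 11, 2]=(2 6 4 5 12)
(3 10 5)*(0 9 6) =(0 9 6)(3 10 5) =[9, 1, 2, 10, 4, 3, 0, 7, 8, 6, 5]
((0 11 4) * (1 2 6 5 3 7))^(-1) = (0 4 11)(1 7 3 5 6 2)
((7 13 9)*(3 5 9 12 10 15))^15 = (3 15 10 12 13 7 9 5)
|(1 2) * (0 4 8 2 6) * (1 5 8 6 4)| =12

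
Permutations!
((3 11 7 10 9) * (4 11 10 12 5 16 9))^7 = (3 16 12 11 10 9 5 7 4)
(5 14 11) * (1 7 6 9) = [0, 7, 2, 3, 4, 14, 9, 6, 8, 1, 10, 5, 12, 13, 11] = (1 7 6 9)(5 14 11)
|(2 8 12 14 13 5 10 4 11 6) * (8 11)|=21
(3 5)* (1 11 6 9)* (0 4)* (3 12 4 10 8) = (0 10 8 3 5 12 4)(1 11 6 9) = [10, 11, 2, 5, 0, 12, 9, 7, 3, 1, 8, 6, 4]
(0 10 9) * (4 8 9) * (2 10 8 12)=(0 8 9)(2 10 4 12)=[8, 1, 10, 3, 12, 5, 6, 7, 9, 0, 4, 11, 2]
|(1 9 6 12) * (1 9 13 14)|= 3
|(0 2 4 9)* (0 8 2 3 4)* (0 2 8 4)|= 2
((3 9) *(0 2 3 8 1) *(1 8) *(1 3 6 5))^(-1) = (0 1 5 6 2)(3 9)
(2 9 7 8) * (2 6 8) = (2 9 7)(6 8) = [0, 1, 9, 3, 4, 5, 8, 2, 6, 7]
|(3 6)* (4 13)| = |(3 6)(4 13)| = 2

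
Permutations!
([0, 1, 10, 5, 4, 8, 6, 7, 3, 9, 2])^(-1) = [0, 1, 10, 8, 4, 3, 6, 7, 5, 9, 2]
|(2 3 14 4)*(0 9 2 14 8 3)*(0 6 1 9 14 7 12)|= 20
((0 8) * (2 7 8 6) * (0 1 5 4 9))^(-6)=((0 6 2 7 8 1 5 4 9))^(-6)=(0 7 5)(1 9 2)(4 6 8)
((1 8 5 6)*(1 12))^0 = (12)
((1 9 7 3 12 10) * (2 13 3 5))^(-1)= (1 10 12 3 13 2 5 7 9)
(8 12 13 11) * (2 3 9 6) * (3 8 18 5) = (2 8 12 13 11 18 5 3 9 6) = [0, 1, 8, 9, 4, 3, 2, 7, 12, 6, 10, 18, 13, 11, 14, 15, 16, 17, 5]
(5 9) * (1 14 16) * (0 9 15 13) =(0 9 5 15 13)(1 14 16) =[9, 14, 2, 3, 4, 15, 6, 7, 8, 5, 10, 11, 12, 0, 16, 13, 1]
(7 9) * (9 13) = (7 13 9) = [0, 1, 2, 3, 4, 5, 6, 13, 8, 7, 10, 11, 12, 9]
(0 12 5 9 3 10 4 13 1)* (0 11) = [12, 11, 2, 10, 13, 9, 6, 7, 8, 3, 4, 0, 5, 1] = (0 12 5 9 3 10 4 13 1 11)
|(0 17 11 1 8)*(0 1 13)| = |(0 17 11 13)(1 8)| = 4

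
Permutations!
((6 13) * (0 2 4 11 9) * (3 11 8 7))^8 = ((0 2 4 8 7 3 11 9)(6 13))^8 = (13)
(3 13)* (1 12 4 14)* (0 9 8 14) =[9, 12, 2, 13, 0, 5, 6, 7, 14, 8, 10, 11, 4, 3, 1] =(0 9 8 14 1 12 4)(3 13)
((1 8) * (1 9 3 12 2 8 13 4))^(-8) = ((1 13 4)(2 8 9 3 12))^(-8) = (1 13 4)(2 9 12 8 3)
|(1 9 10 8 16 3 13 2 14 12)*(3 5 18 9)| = 6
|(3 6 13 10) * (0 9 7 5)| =|(0 9 7 5)(3 6 13 10)| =4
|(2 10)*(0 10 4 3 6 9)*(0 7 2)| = |(0 10)(2 4 3 6 9 7)| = 6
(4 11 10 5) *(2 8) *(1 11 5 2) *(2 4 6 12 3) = (1 11 10 4 5 6 12 3 2 8) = [0, 11, 8, 2, 5, 6, 12, 7, 1, 9, 4, 10, 3]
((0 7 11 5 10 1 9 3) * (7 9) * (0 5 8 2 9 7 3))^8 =((0 7 11 8 2 9)(1 3 5 10))^8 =(0 11 2)(7 8 9)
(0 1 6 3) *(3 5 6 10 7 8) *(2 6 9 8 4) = (0 1 10 7 4 2 6 5 9 8 3) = [1, 10, 6, 0, 2, 9, 5, 4, 3, 8, 7]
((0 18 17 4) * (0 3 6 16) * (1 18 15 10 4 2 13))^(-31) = (0 3 15 6 10 16 4)(1 13 2 17 18)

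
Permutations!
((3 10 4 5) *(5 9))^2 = ((3 10 4 9 5))^2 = (3 4 5 10 9)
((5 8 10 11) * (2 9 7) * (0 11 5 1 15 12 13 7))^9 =(15)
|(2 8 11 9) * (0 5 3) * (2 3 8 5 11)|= |(0 11 9 3)(2 5 8)|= 12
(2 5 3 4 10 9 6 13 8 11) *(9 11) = [0, 1, 5, 4, 10, 3, 13, 7, 9, 6, 11, 2, 12, 8] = (2 5 3 4 10 11)(6 13 8 9)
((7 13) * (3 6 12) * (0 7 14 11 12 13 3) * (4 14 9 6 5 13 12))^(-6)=((0 7 3 5 13 9 6 12)(4 14 11))^(-6)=(14)(0 3 13 6)(5 9 12 7)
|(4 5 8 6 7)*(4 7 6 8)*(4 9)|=3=|(4 5 9)|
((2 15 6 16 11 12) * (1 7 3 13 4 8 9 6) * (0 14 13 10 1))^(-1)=(0 15 2 12 11 16 6 9 8 4 13 14)(1 10 3 7)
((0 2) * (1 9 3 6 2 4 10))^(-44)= (0 9)(1 2)(3 4)(6 10)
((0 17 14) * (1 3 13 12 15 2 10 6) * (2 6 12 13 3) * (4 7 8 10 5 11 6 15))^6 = (17)(1 2 5 11 6)(4 7 8 10 12)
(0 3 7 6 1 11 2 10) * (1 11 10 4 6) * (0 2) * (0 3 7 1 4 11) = [7, 10, 11, 1, 6, 5, 0, 4, 8, 9, 2, 3] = (0 7 4 6)(1 10 2 11 3)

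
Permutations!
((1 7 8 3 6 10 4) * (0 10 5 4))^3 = ((0 10)(1 7 8 3 6 5 4))^3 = (0 10)(1 3 4 8 5 7 6)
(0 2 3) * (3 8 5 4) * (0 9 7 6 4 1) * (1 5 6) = (0 2 8 6 4 3 9 7 1) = [2, 0, 8, 9, 3, 5, 4, 1, 6, 7]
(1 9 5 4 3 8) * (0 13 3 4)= (0 13 3 8 1 9 5)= [13, 9, 2, 8, 4, 0, 6, 7, 1, 5, 10, 11, 12, 3]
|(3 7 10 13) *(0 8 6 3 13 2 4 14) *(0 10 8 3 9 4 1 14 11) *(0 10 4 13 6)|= |(0 3 7 8)(1 14 4 11 10 2)(6 9 13)|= 12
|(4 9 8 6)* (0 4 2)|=|(0 4 9 8 6 2)|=6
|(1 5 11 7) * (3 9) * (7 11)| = 6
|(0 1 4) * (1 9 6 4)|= |(0 9 6 4)|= 4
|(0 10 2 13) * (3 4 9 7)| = |(0 10 2 13)(3 4 9 7)| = 4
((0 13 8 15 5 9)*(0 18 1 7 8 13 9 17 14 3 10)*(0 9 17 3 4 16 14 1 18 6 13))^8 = (18)(0 10 8)(1 6 5)(3 7 13)(4 14 16)(9 15 17)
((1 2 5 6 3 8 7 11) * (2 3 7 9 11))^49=(1 11 9 8 3)(2 5 6 7)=((1 3 8 9 11)(2 5 6 7))^49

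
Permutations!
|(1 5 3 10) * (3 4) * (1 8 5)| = |(3 10 8 5 4)| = 5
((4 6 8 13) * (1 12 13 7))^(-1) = (1 7 8 6 4 13 12) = ((1 12 13 4 6 8 7))^(-1)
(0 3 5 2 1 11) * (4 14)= [3, 11, 1, 5, 14, 2, 6, 7, 8, 9, 10, 0, 12, 13, 4]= (0 3 5 2 1 11)(4 14)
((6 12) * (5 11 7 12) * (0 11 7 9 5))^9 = ((0 11 9 5 7 12 6))^9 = (0 9 7 6 11 5 12)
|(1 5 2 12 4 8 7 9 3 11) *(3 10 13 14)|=|(1 5 2 12 4 8 7 9 10 13 14 3 11)|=13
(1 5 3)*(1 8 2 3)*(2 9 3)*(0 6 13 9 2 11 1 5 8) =(0 6 13 9 3)(1 8 2 11) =[6, 8, 11, 0, 4, 5, 13, 7, 2, 3, 10, 1, 12, 9]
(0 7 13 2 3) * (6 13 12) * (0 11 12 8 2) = (0 7 8 2 3 11 12 6 13) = [7, 1, 3, 11, 4, 5, 13, 8, 2, 9, 10, 12, 6, 0]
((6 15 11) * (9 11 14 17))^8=(6 14 9)(11 15 17)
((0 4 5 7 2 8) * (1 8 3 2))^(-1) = (0 8 1 7 5 4)(2 3)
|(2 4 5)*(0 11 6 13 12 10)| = 6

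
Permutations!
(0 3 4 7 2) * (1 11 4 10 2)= (0 3 10 2)(1 11 4 7)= [3, 11, 0, 10, 7, 5, 6, 1, 8, 9, 2, 4]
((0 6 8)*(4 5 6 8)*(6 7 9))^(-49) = (0 8)(4 5 7 9 6)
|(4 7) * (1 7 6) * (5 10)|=|(1 7 4 6)(5 10)|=4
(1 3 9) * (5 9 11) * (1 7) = (1 3 11 5 9 7) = [0, 3, 2, 11, 4, 9, 6, 1, 8, 7, 10, 5]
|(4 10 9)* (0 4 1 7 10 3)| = |(0 4 3)(1 7 10 9)| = 12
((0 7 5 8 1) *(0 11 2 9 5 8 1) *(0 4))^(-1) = (0 4 8 7)(1 5 9 2 11)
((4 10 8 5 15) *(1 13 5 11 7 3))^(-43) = ((1 13 5 15 4 10 8 11 7 3))^(-43) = (1 11 4 13 7 10 5 3 8 15)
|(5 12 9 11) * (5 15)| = |(5 12 9 11 15)| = 5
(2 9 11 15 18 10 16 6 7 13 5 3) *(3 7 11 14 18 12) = [0, 1, 9, 2, 4, 7, 11, 13, 8, 14, 16, 15, 3, 5, 18, 12, 6, 17, 10] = (2 9 14 18 10 16 6 11 15 12 3)(5 7 13)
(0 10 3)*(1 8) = [10, 8, 2, 0, 4, 5, 6, 7, 1, 9, 3] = (0 10 3)(1 8)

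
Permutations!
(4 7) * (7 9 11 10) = [0, 1, 2, 3, 9, 5, 6, 4, 8, 11, 7, 10] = (4 9 11 10 7)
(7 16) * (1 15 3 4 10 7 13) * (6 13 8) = [0, 15, 2, 4, 10, 5, 13, 16, 6, 9, 7, 11, 12, 1, 14, 3, 8] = (1 15 3 4 10 7 16 8 6 13)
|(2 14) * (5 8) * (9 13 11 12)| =|(2 14)(5 8)(9 13 11 12)| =4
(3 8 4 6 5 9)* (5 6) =(3 8 4 5 9) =[0, 1, 2, 8, 5, 9, 6, 7, 4, 3]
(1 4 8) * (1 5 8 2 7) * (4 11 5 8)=(1 11 5 4 2 7)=[0, 11, 7, 3, 2, 4, 6, 1, 8, 9, 10, 5]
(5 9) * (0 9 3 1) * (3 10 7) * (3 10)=(0 9 5 3 1)(7 10)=[9, 0, 2, 1, 4, 3, 6, 10, 8, 5, 7]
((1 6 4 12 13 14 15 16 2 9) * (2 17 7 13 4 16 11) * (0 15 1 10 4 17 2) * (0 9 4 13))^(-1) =(0 7 17 12 4 2 16 6 1 14 13 10 9 11 15)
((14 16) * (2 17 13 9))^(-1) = (2 9 13 17)(14 16)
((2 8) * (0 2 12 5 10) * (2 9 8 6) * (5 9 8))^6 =((0 8 12 9 5 10)(2 6))^6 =(12)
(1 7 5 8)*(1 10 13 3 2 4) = (1 7 5 8 10 13 3 2 4) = [0, 7, 4, 2, 1, 8, 6, 5, 10, 9, 13, 11, 12, 3]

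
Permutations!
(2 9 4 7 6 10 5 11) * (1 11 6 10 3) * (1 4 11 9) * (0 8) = (0 8)(1 9 11 2)(3 4 7 10 5 6) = [8, 9, 1, 4, 7, 6, 3, 10, 0, 11, 5, 2]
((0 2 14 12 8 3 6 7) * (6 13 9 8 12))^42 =(0 14 7 2 6)(3 9)(8 13)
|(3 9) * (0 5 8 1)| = 4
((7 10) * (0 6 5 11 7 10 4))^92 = ((0 6 5 11 7 4))^92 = (0 5 7)(4 6 11)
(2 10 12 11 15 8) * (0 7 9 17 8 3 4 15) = [7, 1, 10, 4, 15, 5, 6, 9, 2, 17, 12, 0, 11, 13, 14, 3, 16, 8] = (0 7 9 17 8 2 10 12 11)(3 4 15)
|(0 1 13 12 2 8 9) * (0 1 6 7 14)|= |(0 6 7 14)(1 13 12 2 8 9)|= 12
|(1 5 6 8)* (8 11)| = |(1 5 6 11 8)| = 5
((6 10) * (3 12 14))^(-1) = (3 14 12)(6 10) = ((3 12 14)(6 10))^(-1)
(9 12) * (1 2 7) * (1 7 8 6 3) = (1 2 8 6 3)(9 12) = [0, 2, 8, 1, 4, 5, 3, 7, 6, 12, 10, 11, 9]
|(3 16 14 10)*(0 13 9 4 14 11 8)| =|(0 13 9 4 14 10 3 16 11 8)| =10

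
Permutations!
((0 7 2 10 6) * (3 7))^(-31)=((0 3 7 2 10 6))^(-31)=(0 6 10 2 7 3)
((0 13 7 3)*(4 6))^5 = (0 13 7 3)(4 6) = ((0 13 7 3)(4 6))^5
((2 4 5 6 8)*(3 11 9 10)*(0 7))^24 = ((0 7)(2 4 5 6 8)(3 11 9 10))^24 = (11)(2 8 6 5 4)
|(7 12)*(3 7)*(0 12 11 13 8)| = 7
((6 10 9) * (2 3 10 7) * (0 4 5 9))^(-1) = ((0 4 5 9 6 7 2 3 10))^(-1) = (0 10 3 2 7 6 9 5 4)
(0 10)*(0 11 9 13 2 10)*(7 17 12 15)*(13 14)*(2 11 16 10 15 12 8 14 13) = [0, 1, 15, 3, 4, 5, 6, 17, 14, 13, 16, 9, 12, 11, 2, 7, 10, 8] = (2 15 7 17 8 14)(9 13 11)(10 16)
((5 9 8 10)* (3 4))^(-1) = (3 4)(5 10 8 9) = ((3 4)(5 9 8 10))^(-1)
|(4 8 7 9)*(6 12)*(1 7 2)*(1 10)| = |(1 7 9 4 8 2 10)(6 12)| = 14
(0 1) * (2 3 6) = [1, 0, 3, 6, 4, 5, 2] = (0 1)(2 3 6)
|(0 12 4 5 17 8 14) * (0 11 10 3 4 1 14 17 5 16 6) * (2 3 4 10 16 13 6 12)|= 70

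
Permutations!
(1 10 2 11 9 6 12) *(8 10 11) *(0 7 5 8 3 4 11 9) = (0 7 5 8 10 2 3 4 11)(1 9 6 12) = [7, 9, 3, 4, 11, 8, 12, 5, 10, 6, 2, 0, 1]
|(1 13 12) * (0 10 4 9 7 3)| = |(0 10 4 9 7 3)(1 13 12)| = 6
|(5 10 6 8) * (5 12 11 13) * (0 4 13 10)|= |(0 4 13 5)(6 8 12 11 10)|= 20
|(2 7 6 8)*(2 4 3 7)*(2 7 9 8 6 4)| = |(2 7 4 3 9 8)| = 6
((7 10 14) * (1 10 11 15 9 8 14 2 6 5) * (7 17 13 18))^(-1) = ((1 10 2 6 5)(7 11 15 9 8 14 17 13 18))^(-1) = (1 5 6 2 10)(7 18 13 17 14 8 9 15 11)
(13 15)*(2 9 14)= (2 9 14)(13 15)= [0, 1, 9, 3, 4, 5, 6, 7, 8, 14, 10, 11, 12, 15, 2, 13]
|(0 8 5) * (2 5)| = 4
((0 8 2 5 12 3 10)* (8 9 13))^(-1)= ((0 9 13 8 2 5 12 3 10))^(-1)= (0 10 3 12 5 2 8 13 9)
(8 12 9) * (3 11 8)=(3 11 8 12 9)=[0, 1, 2, 11, 4, 5, 6, 7, 12, 3, 10, 8, 9]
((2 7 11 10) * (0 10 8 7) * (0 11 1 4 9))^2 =(0 2 8 1 9 10 11 7 4) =((0 10 2 11 8 7 1 4 9))^2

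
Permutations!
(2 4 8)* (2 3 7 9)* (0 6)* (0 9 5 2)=[6, 1, 4, 7, 8, 2, 9, 5, 3, 0]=(0 6 9)(2 4 8 3 7 5)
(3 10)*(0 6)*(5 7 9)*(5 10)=(0 6)(3 5 7 9 10)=[6, 1, 2, 5, 4, 7, 0, 9, 8, 10, 3]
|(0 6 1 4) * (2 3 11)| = 12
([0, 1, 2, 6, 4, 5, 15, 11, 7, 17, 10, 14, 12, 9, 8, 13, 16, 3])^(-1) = (3 17 9 13 15 6)(7 8 14 11)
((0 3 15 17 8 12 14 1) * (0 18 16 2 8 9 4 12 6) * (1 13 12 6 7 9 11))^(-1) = (0 6 4 9 7 8 2 16 18 1 11 17 15 3)(12 13 14)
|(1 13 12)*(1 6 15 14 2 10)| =8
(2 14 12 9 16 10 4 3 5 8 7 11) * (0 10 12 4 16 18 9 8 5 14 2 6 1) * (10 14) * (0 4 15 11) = (0 14 15 11 6 1 4 3 10 16 12 8 7)(9 18) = [14, 4, 2, 10, 3, 5, 1, 0, 7, 18, 16, 6, 8, 13, 15, 11, 12, 17, 9]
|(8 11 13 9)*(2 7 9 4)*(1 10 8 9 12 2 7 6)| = 10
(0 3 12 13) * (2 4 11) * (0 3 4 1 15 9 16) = (0 4 11 2 1 15 9 16)(3 12 13) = [4, 15, 1, 12, 11, 5, 6, 7, 8, 16, 10, 2, 13, 3, 14, 9, 0]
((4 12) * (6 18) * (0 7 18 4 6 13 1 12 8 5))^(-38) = (0 18 1 6 8)(4 5 7 13 12)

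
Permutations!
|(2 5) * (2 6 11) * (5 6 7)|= |(2 6 11)(5 7)|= 6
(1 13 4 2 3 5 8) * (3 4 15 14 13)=(1 3 5 8)(2 4)(13 15 14)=[0, 3, 4, 5, 2, 8, 6, 7, 1, 9, 10, 11, 12, 15, 13, 14]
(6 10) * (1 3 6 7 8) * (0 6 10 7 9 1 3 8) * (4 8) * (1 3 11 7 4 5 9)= (0 6 4 8 11 7)(1 5 9 3 10)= [6, 5, 2, 10, 8, 9, 4, 0, 11, 3, 1, 7]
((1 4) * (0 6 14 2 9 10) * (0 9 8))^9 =(0 8 2 14 6)(1 4)(9 10)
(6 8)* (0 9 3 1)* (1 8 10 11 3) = (0 9 1)(3 8 6 10 11) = [9, 0, 2, 8, 4, 5, 10, 7, 6, 1, 11, 3]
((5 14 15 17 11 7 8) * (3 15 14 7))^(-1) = ((3 15 17 11)(5 7 8))^(-1) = (3 11 17 15)(5 8 7)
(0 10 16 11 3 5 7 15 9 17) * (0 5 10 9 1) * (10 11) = (0 9 17 5 7 15 1)(3 11)(10 16) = [9, 0, 2, 11, 4, 7, 6, 15, 8, 17, 16, 3, 12, 13, 14, 1, 10, 5]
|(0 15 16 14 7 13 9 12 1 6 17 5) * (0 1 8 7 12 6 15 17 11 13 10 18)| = 12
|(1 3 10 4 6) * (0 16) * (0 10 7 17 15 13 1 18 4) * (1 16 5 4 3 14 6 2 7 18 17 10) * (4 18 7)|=|(0 5 18 3 7 10)(1 14 6 17 15 13 16)(2 4)|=42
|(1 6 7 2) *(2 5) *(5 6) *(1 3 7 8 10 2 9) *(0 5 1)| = |(0 5 9)(2 3 7 6 8 10)| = 6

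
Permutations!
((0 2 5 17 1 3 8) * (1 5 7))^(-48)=((0 2 7 1 3 8)(5 17))^(-48)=(17)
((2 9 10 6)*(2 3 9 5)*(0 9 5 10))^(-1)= (0 9)(2 5 3 6 10)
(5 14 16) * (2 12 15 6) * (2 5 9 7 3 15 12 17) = (2 17)(3 15 6 5 14 16 9 7) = [0, 1, 17, 15, 4, 14, 5, 3, 8, 7, 10, 11, 12, 13, 16, 6, 9, 2]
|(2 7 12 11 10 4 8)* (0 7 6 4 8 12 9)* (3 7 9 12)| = 18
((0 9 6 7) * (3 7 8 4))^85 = ((0 9 6 8 4 3 7))^85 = (0 9 6 8 4 3 7)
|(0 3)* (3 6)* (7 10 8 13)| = 12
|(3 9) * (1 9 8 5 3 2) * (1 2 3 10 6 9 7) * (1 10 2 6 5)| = 9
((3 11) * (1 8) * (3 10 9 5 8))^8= (1 3 11 10 9 5 8)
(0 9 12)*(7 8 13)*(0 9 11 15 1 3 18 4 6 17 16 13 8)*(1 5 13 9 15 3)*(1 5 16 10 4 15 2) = (0 11 3 18 15 16 9 12 2 1 5 13 7)(4 6 17 10) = [11, 5, 1, 18, 6, 13, 17, 0, 8, 12, 4, 3, 2, 7, 14, 16, 9, 10, 15]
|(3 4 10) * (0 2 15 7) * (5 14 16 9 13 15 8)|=|(0 2 8 5 14 16 9 13 15 7)(3 4 10)|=30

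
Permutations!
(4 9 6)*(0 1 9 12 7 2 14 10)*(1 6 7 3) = (0 6 4 12 3 1 9 7 2 14 10) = [6, 9, 14, 1, 12, 5, 4, 2, 8, 7, 0, 11, 3, 13, 10]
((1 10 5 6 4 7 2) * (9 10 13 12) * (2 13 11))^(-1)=(1 2 11)(4 6 5 10 9 12 13 7)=((1 11 2)(4 7 13 12 9 10 5 6))^(-1)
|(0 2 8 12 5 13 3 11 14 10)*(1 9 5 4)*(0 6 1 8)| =|(0 2)(1 9 5 13 3 11 14 10 6)(4 8 12)| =18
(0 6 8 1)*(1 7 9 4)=(0 6 8 7 9 4 1)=[6, 0, 2, 3, 1, 5, 8, 9, 7, 4]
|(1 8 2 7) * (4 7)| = 5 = |(1 8 2 4 7)|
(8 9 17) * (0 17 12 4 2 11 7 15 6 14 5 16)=(0 17 8 9 12 4 2 11 7 15 6 14 5 16)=[17, 1, 11, 3, 2, 16, 14, 15, 9, 12, 10, 7, 4, 13, 5, 6, 0, 8]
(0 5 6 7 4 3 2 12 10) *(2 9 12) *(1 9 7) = (0 5 6 1 9 12 10)(3 7 4) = [5, 9, 2, 7, 3, 6, 1, 4, 8, 12, 0, 11, 10]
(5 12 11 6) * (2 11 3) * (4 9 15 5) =(2 11 6 4 9 15 5 12 3) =[0, 1, 11, 2, 9, 12, 4, 7, 8, 15, 10, 6, 3, 13, 14, 5]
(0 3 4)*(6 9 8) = [3, 1, 2, 4, 0, 5, 9, 7, 6, 8] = (0 3 4)(6 9 8)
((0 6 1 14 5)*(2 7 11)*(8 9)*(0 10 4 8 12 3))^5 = (0 10 3 5 12 14 9 1 8 6 4)(2 11 7)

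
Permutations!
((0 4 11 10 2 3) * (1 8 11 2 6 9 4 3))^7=(0 3)(1 2 4 9 6 10 11 8)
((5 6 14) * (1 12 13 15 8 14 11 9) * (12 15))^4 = ((1 15 8 14 5 6 11 9)(12 13))^4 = (1 5)(6 15)(8 11)(9 14)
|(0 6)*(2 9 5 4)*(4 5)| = |(0 6)(2 9 4)| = 6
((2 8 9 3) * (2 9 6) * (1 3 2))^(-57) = ((1 3 9 2 8 6))^(-57) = (1 2)(3 8)(6 9)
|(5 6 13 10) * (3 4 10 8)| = |(3 4 10 5 6 13 8)| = 7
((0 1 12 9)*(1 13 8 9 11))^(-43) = ((0 13 8 9)(1 12 11))^(-43) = (0 13 8 9)(1 11 12)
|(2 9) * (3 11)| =2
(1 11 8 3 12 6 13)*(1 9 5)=(1 11 8 3 12 6 13 9 5)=[0, 11, 2, 12, 4, 1, 13, 7, 3, 5, 10, 8, 6, 9]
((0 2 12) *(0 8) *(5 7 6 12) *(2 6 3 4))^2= (0 12)(2 7 4 5 3)(6 8)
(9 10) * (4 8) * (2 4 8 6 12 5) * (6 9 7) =(2 4 9 10 7 6 12 5) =[0, 1, 4, 3, 9, 2, 12, 6, 8, 10, 7, 11, 5]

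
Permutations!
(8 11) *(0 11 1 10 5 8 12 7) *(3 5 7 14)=(0 11 12 14 3 5 8 1 10 7)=[11, 10, 2, 5, 4, 8, 6, 0, 1, 9, 7, 12, 14, 13, 3]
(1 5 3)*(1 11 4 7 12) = (1 5 3 11 4 7 12) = [0, 5, 2, 11, 7, 3, 6, 12, 8, 9, 10, 4, 1]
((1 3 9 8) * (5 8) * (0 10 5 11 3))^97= (0 5 1 10 8)(3 9 11)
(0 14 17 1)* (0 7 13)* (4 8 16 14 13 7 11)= [13, 11, 2, 3, 8, 5, 6, 7, 16, 9, 10, 4, 12, 0, 17, 15, 14, 1]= (0 13)(1 11 4 8 16 14 17)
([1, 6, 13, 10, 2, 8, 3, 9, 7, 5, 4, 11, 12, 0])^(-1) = (0 13 2 4 10 3 6 1)(5 9 7 8)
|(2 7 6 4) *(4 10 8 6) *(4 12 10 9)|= |(2 7 12 10 8 6 9 4)|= 8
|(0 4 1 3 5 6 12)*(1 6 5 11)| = |(0 4 6 12)(1 3 11)| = 12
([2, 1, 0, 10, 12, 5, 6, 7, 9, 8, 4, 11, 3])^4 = (12)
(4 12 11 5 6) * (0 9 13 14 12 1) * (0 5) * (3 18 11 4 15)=(0 9 13 14 12 4 1 5 6 15 3 18 11)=[9, 5, 2, 18, 1, 6, 15, 7, 8, 13, 10, 0, 4, 14, 12, 3, 16, 17, 11]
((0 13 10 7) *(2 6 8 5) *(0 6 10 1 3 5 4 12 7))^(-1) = ((0 13 1 3 5 2 10)(4 12 7 6 8))^(-1) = (0 10 2 5 3 1 13)(4 8 6 7 12)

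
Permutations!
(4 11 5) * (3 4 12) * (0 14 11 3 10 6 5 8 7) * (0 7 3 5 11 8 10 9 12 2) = (0 14 8 3 4 5 2)(6 11 10)(9 12) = [14, 1, 0, 4, 5, 2, 11, 7, 3, 12, 6, 10, 9, 13, 8]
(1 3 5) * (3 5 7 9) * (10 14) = [0, 5, 2, 7, 4, 1, 6, 9, 8, 3, 14, 11, 12, 13, 10] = (1 5)(3 7 9)(10 14)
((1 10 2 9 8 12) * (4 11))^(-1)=(1 12 8 9 2 10)(4 11)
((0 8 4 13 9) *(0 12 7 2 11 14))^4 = (0 9 11 4 7)(2 8 12 14 13) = ((0 8 4 13 9 12 7 2 11 14))^4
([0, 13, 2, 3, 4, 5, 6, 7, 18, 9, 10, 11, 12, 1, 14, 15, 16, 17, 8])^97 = [0, 13, 2, 3, 4, 5, 6, 7, 18, 9, 10, 11, 12, 1, 14, 15, 16, 17, 8]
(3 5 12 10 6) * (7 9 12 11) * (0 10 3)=[10, 1, 2, 5, 4, 11, 0, 9, 8, 12, 6, 7, 3]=(0 10 6)(3 5 11 7 9 12)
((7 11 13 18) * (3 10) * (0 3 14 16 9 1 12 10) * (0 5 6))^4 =(18)(1 16 10)(9 14 12)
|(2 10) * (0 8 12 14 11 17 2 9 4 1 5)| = 12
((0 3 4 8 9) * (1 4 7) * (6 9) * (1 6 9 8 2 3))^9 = ((0 1 4 2 3 7 6 8 9))^9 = (9)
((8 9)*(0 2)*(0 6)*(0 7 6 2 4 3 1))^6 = ((0 4 3 1)(6 7)(8 9))^6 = (9)(0 3)(1 4)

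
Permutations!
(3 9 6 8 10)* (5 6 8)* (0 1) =(0 1)(3 9 8 10)(5 6) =[1, 0, 2, 9, 4, 6, 5, 7, 10, 8, 3]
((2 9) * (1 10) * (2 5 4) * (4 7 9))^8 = ((1 10)(2 4)(5 7 9))^8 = (10)(5 9 7)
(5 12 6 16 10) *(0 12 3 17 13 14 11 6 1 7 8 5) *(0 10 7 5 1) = (0 12)(1 5 3 17 13 14 11 6 16 7 8) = [12, 5, 2, 17, 4, 3, 16, 8, 1, 9, 10, 6, 0, 14, 11, 15, 7, 13]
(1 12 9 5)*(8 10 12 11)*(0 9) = (0 9 5 1 11 8 10 12) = [9, 11, 2, 3, 4, 1, 6, 7, 10, 5, 12, 8, 0]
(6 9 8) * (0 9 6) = (0 9 8) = [9, 1, 2, 3, 4, 5, 6, 7, 0, 8]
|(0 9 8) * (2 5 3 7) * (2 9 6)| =8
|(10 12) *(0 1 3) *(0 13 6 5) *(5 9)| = 14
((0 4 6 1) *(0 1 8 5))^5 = ((0 4 6 8 5))^5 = (8)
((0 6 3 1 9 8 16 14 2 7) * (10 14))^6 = ((0 6 3 1 9 8 16 10 14 2 7))^6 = (0 16 6 10 3 14 1 2 9 7 8)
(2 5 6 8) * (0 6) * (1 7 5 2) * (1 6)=(0 1 7 5)(6 8)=[1, 7, 2, 3, 4, 0, 8, 5, 6]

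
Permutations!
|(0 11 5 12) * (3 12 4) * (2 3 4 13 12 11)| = 7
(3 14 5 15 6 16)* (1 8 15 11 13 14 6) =(1 8 15)(3 6 16)(5 11 13 14) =[0, 8, 2, 6, 4, 11, 16, 7, 15, 9, 10, 13, 12, 14, 5, 1, 3]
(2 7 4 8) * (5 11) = (2 7 4 8)(5 11) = [0, 1, 7, 3, 8, 11, 6, 4, 2, 9, 10, 5]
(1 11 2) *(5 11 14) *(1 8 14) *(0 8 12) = (0 8 14 5 11 2 12) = [8, 1, 12, 3, 4, 11, 6, 7, 14, 9, 10, 2, 0, 13, 5]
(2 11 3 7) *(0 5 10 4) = (0 5 10 4)(2 11 3 7) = [5, 1, 11, 7, 0, 10, 6, 2, 8, 9, 4, 3]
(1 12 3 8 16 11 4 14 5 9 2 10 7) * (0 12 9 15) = (0 12 3 8 16 11 4 14 5 15)(1 9 2 10 7) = [12, 9, 10, 8, 14, 15, 6, 1, 16, 2, 7, 4, 3, 13, 5, 0, 11]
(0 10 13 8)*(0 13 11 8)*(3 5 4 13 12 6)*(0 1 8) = (0 10 11)(1 8 12 6 3 5 4 13) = [10, 8, 2, 5, 13, 4, 3, 7, 12, 9, 11, 0, 6, 1]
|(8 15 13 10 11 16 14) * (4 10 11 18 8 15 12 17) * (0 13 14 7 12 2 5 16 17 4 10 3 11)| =12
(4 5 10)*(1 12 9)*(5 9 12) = (12)(1 5 10 4 9) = [0, 5, 2, 3, 9, 10, 6, 7, 8, 1, 4, 11, 12]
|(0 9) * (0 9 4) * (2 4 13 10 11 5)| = |(0 13 10 11 5 2 4)| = 7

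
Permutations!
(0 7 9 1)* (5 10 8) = (0 7 9 1)(5 10 8) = [7, 0, 2, 3, 4, 10, 6, 9, 5, 1, 8]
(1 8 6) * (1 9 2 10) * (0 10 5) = (0 10 1 8 6 9 2 5) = [10, 8, 5, 3, 4, 0, 9, 7, 6, 2, 1]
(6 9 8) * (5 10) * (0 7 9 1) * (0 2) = (0 7 9 8 6 1 2)(5 10) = [7, 2, 0, 3, 4, 10, 1, 9, 6, 8, 5]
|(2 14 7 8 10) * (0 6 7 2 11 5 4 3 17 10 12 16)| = 6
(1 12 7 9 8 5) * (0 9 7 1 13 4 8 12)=(0 9 12 1)(4 8 5 13)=[9, 0, 2, 3, 8, 13, 6, 7, 5, 12, 10, 11, 1, 4]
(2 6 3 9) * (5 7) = (2 6 3 9)(5 7) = [0, 1, 6, 9, 4, 7, 3, 5, 8, 2]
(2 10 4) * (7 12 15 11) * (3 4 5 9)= [0, 1, 10, 4, 2, 9, 6, 12, 8, 3, 5, 7, 15, 13, 14, 11]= (2 10 5 9 3 4)(7 12 15 11)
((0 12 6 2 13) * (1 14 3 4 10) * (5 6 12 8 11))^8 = (0 8 11 5 6 2 13)(1 4 14 10 3)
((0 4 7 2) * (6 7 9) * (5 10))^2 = ((0 4 9 6 7 2)(5 10))^2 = (10)(0 9 7)(2 4 6)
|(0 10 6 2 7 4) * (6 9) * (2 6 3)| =|(0 10 9 3 2 7 4)| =7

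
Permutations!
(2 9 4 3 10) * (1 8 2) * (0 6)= [6, 8, 9, 10, 3, 5, 0, 7, 2, 4, 1]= (0 6)(1 8 2 9 4 3 10)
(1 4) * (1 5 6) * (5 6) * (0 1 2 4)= (0 1)(2 4 6)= [1, 0, 4, 3, 6, 5, 2]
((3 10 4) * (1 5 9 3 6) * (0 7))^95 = (0 7)(1 10 5 4 9 6 3)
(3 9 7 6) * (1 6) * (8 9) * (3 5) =(1 6 5 3 8 9 7) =[0, 6, 2, 8, 4, 3, 5, 1, 9, 7]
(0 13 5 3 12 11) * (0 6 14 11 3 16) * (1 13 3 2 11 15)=(0 3 12 2 11 6 14 15 1 13 5 16)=[3, 13, 11, 12, 4, 16, 14, 7, 8, 9, 10, 6, 2, 5, 15, 1, 0]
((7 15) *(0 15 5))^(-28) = (15) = ((0 15 7 5))^(-28)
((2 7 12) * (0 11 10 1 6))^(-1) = ((0 11 10 1 6)(2 7 12))^(-1) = (0 6 1 10 11)(2 12 7)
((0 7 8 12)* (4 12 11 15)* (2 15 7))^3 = (0 4 2 12 15) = ((0 2 15 4 12)(7 8 11))^3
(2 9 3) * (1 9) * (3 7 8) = [0, 9, 1, 2, 4, 5, 6, 8, 3, 7] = (1 9 7 8 3 2)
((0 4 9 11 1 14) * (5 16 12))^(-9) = ((0 4 9 11 1 14)(5 16 12))^(-9) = (16)(0 11)(1 4)(9 14)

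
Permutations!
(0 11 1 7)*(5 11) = (0 5 11 1 7) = [5, 7, 2, 3, 4, 11, 6, 0, 8, 9, 10, 1]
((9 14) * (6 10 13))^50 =((6 10 13)(9 14))^50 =(14)(6 13 10)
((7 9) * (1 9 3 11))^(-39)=(1 9 7 3 11)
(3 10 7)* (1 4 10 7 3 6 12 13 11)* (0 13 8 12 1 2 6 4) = [13, 0, 6, 7, 10, 5, 1, 4, 12, 9, 3, 2, 8, 11] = (0 13 11 2 6 1)(3 7 4 10)(8 12)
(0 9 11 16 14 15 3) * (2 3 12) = [9, 1, 3, 0, 4, 5, 6, 7, 8, 11, 10, 16, 2, 13, 15, 12, 14] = (0 9 11 16 14 15 12 2 3)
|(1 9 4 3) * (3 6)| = 5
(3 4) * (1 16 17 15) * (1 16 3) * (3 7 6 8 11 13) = [0, 7, 2, 4, 1, 5, 8, 6, 11, 9, 10, 13, 12, 3, 14, 16, 17, 15] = (1 7 6 8 11 13 3 4)(15 16 17)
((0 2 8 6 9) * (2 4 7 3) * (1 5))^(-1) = ((0 4 7 3 2 8 6 9)(1 5))^(-1) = (0 9 6 8 2 3 7 4)(1 5)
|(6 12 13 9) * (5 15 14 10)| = |(5 15 14 10)(6 12 13 9)| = 4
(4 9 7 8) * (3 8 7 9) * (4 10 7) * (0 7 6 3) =(0 7 4)(3 8 10 6) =[7, 1, 2, 8, 0, 5, 3, 4, 10, 9, 6]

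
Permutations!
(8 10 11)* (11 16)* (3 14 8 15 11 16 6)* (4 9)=[0, 1, 2, 14, 9, 5, 3, 7, 10, 4, 6, 15, 12, 13, 8, 11, 16]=(16)(3 14 8 10 6)(4 9)(11 15)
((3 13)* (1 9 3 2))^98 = (1 13 9 2 3)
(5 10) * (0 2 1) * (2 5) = (0 5 10 2 1) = [5, 0, 1, 3, 4, 10, 6, 7, 8, 9, 2]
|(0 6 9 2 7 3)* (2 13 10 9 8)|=6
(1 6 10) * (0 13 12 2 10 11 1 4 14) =(0 13 12 2 10 4 14)(1 6 11) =[13, 6, 10, 3, 14, 5, 11, 7, 8, 9, 4, 1, 2, 12, 0]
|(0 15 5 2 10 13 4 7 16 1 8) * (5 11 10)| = |(0 15 11 10 13 4 7 16 1 8)(2 5)| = 10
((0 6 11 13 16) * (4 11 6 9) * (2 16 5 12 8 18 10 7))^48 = ((0 9 4 11 13 5 12 8 18 10 7 2 16))^48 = (0 10 5 9 7 12 4 2 8 11 16 18 13)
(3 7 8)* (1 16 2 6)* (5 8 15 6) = (1 16 2 5 8 3 7 15 6) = [0, 16, 5, 7, 4, 8, 1, 15, 3, 9, 10, 11, 12, 13, 14, 6, 2]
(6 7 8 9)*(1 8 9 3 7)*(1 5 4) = (1 8 3 7 9 6 5 4) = [0, 8, 2, 7, 1, 4, 5, 9, 3, 6]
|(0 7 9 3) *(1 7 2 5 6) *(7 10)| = 9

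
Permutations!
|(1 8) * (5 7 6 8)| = 5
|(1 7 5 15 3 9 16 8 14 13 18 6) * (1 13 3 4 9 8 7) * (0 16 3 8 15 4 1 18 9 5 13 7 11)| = |(0 16 11)(1 18 6 7 13 9 3 15)(4 5)(8 14)| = 24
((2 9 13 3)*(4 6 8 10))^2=(2 13)(3 9)(4 8)(6 10)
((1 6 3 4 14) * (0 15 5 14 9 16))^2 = (0 5 1 3 9)(4 16 15 14 6)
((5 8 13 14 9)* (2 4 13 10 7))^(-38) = ((2 4 13 14 9 5 8 10 7))^(-38) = (2 10 5 14 4 7 8 9 13)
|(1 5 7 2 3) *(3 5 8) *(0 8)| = 12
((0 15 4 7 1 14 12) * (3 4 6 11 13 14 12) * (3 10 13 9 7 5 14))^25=(0 15 6 11 9 7 1 12)(3 4 5 14 10 13)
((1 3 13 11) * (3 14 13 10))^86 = (1 13)(11 14)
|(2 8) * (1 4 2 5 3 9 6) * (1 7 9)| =6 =|(1 4 2 8 5 3)(6 7 9)|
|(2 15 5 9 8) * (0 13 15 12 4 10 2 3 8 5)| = 12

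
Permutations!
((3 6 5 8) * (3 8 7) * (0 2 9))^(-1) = (0 9 2)(3 7 5 6)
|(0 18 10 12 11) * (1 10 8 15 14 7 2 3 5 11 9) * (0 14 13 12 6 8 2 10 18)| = 15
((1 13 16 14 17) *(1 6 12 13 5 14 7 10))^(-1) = (1 10 7 16 13 12 6 17 14 5)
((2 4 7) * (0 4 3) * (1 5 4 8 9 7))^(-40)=((0 8 9 7 2 3)(1 5 4))^(-40)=(0 9 2)(1 4 5)(3 8 7)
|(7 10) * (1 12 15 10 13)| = 6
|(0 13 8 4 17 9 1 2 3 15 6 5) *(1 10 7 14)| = |(0 13 8 4 17 9 10 7 14 1 2 3 15 6 5)| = 15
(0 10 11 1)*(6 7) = (0 10 11 1)(6 7) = [10, 0, 2, 3, 4, 5, 7, 6, 8, 9, 11, 1]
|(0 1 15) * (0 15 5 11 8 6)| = 6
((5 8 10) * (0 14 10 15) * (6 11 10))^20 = (0 10)(5 14)(6 8)(11 15)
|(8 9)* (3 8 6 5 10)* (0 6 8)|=10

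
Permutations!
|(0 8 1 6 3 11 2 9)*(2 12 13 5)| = |(0 8 1 6 3 11 12 13 5 2 9)| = 11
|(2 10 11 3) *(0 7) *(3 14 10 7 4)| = |(0 4 3 2 7)(10 11 14)| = 15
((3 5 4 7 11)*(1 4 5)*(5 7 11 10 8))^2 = ((1 4 11 3)(5 7 10 8))^2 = (1 11)(3 4)(5 10)(7 8)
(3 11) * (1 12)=(1 12)(3 11)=[0, 12, 2, 11, 4, 5, 6, 7, 8, 9, 10, 3, 1]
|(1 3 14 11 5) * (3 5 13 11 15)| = 6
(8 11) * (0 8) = (0 8 11) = [8, 1, 2, 3, 4, 5, 6, 7, 11, 9, 10, 0]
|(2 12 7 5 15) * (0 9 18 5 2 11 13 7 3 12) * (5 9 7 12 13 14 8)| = |(0 7 2)(3 13 12)(5 15 11 14 8)(9 18)| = 30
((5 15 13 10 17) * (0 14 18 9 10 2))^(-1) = (0 2 13 15 5 17 10 9 18 14)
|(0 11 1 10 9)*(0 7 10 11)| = 6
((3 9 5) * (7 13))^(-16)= ((3 9 5)(7 13))^(-16)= (13)(3 5 9)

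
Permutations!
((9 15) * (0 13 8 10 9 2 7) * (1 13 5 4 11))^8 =((0 5 4 11 1 13 8 10 9 15 2 7))^8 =(0 9 1)(2 8 4)(5 15 13)(7 10 11)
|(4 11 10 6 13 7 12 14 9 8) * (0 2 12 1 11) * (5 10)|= |(0 2 12 14 9 8 4)(1 11 5 10 6 13 7)|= 7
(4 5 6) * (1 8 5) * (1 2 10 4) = (1 8 5 6)(2 10 4) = [0, 8, 10, 3, 2, 6, 1, 7, 5, 9, 4]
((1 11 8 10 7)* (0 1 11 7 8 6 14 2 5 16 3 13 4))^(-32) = (0 6 16)(1 14 3)(2 13 7)(4 11 5)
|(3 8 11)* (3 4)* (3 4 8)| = |(8 11)| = 2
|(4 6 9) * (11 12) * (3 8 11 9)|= 7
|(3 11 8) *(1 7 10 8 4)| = 7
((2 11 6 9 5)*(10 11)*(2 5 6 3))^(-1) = (2 3 11 10)(6 9)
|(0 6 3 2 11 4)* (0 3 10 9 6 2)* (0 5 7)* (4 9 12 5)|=|(0 2 11 9 6 10 12 5 7)(3 4)|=18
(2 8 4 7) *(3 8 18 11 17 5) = (2 18 11 17 5 3 8 4 7) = [0, 1, 18, 8, 7, 3, 6, 2, 4, 9, 10, 17, 12, 13, 14, 15, 16, 5, 11]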